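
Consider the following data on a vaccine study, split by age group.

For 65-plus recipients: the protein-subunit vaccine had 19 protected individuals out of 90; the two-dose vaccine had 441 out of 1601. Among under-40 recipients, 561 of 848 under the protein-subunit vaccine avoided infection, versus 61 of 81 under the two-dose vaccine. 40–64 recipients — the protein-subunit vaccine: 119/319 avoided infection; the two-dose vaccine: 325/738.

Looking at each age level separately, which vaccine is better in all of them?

the two-dose vaccine

65-plus: the protein-subunit vaccine 19/90 = 21.1%, the two-dose vaccine 441/1601 = 27.5% → the two-dose vaccine
Under-40: the protein-subunit vaccine 561/848 = 66.2%, the two-dose vaccine 61/81 = 75.3% → the two-dose vaccine
40–64: the protein-subunit vaccine 119/319 = 37.3%, the two-dose vaccine 325/738 = 44.0% → the two-dose vaccine
The two-dose vaccine has the higher rate in all 3 groups.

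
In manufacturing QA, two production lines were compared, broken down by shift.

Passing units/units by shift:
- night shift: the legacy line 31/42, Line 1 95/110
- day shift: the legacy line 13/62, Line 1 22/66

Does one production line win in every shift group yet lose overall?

Night shift: the legacy line 31/42 = 73.8%, Line 1 95/110 = 86.4% → Line 1
Day shift: the legacy line 13/62 = 21.0%, Line 1 22/66 = 33.3% → Line 1
Overall: the legacy line 44/104 = 42.3%, Line 1 117/176 = 66.5% → Line 1
Line 1 wins overall and in every shift group — no reversal.

No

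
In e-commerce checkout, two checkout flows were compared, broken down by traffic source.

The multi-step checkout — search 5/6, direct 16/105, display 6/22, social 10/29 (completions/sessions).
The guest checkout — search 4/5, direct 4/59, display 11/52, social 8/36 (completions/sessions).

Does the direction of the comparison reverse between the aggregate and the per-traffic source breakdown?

No

Search: the multi-step checkout 5/6 = 83.3%, the guest checkout 4/5 = 80.0% → the multi-step checkout
Direct: the multi-step checkout 16/105 = 15.2%, the guest checkout 4/59 = 6.8% → the multi-step checkout
Display: the multi-step checkout 6/22 = 27.3%, the guest checkout 11/52 = 21.2% → the multi-step checkout
Social: the multi-step checkout 10/29 = 34.5%, the guest checkout 8/36 = 22.2% → the multi-step checkout
Overall: the multi-step checkout 37/162 = 22.8%, the guest checkout 27/152 = 17.8% → the multi-step checkout
The multi-step checkout wins overall and in every traffic group — no reversal.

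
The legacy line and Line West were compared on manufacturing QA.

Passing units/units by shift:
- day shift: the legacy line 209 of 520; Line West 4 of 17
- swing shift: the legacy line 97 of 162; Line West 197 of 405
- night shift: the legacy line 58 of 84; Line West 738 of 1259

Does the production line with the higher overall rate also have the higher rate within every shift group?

No

Day shift: the legacy line 209/520 = 40.2%, Line West 4/17 = 23.5% → the legacy line
Swing shift: the legacy line 97/162 = 59.9%, Line West 197/405 = 48.6% → the legacy line
Night shift: the legacy line 58/84 = 69.0%, Line West 738/1259 = 58.6% → the legacy line
Overall: the legacy line 364/766 = 47.5%, Line West 939/1681 = 55.9% → Line West
The legacy line wins each shift group but Line West wins overall — the comparison reverses. The legacy line's units skew toward day shift, which has a lower base rate.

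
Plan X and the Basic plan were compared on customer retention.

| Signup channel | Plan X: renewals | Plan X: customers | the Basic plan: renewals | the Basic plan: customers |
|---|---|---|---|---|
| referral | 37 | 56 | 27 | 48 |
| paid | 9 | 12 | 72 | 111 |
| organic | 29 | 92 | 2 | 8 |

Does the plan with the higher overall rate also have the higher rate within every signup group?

Referral: Plan X 37/56 = 66.1%, the Basic plan 27/48 = 56.2% → Plan X
Paid: Plan X 9/12 = 75.0%, the Basic plan 72/111 = 64.9% → Plan X
Organic: Plan X 29/92 = 31.5%, the Basic plan 2/8 = 25.0% → Plan X
Overall: Plan X 75/160 = 46.9%, the Basic plan 101/167 = 60.5% → the Basic plan
Plan X wins each signup group but the Basic plan wins overall — the comparison reverses. Plan X's customers skew toward organic, which has a lower base rate.

No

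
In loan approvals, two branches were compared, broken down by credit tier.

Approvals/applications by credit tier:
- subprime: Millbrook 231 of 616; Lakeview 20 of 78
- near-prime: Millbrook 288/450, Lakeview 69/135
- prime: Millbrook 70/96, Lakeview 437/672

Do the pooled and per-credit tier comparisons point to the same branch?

Subprime: Millbrook 231/616 = 37.5%, Lakeview 20/78 = 25.6% → Millbrook
Near-prime: Millbrook 288/450 = 64.0%, Lakeview 69/135 = 51.1% → Millbrook
Prime: Millbrook 70/96 = 72.9%, Lakeview 437/672 = 65.0% → Millbrook
Overall: Millbrook 589/1162 = 50.7%, Lakeview 526/885 = 59.4% → Lakeview
Millbrook wins each credit group but Lakeview wins overall — the comparison reverses. Millbrook's applications skew toward subprime, which has a lower base rate.

No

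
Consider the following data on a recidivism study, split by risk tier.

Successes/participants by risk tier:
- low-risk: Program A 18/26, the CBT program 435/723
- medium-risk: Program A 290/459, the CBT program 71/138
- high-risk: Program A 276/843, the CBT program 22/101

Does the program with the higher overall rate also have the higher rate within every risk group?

Low-risk: Program A 18/26 = 69.2%, the CBT program 435/723 = 60.2% → Program A
Medium-risk: Program A 290/459 = 63.2%, the CBT program 71/138 = 51.4% → Program A
High-risk: Program A 276/843 = 32.7%, the CBT program 22/101 = 21.8% → Program A
Overall: Program A 584/1328 = 44.0%, the CBT program 528/962 = 54.9% → the CBT program
Program A wins each risk group but the CBT program wins overall — the comparison reverses. Program A's participants skew toward high-risk, which has a lower base rate.

No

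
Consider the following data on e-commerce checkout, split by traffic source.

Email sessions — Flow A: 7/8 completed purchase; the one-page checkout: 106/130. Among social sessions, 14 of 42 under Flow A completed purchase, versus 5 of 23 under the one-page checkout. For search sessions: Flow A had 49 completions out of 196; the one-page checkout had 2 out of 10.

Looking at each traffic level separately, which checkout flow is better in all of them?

Email: Flow A 7/8 = 87.5%, the one-page checkout 106/130 = 81.5% → Flow A
Social: Flow A 14/42 = 33.3%, the one-page checkout 5/23 = 21.7% → Flow A
Search: Flow A 49/196 = 25.0%, the one-page checkout 2/10 = 20.0% → Flow A
Flow A has the higher rate in all 3 groups.

Flow A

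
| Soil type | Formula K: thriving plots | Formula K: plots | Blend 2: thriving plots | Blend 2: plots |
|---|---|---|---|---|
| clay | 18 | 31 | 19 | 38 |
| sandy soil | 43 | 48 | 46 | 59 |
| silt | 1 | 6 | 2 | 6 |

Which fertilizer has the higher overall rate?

Clay: Formula K 18/31 = 58.1%, Blend 2 19/38 = 50.0% → Formula K
Sandy soil: Formula K 43/48 = 89.6%, Blend 2 46/59 = 78.0% → Formula K
Silt: Formula K 1/6 = 16.7%, Blend 2 2/6 = 33.3% → Blend 2
Overall: Formula K 62/85 = 72.9%, Blend 2 67/103 = 65.0% → Formula K
(Neither sweeps every soil group, but Formula K has the higher pooled rate.)

Formula K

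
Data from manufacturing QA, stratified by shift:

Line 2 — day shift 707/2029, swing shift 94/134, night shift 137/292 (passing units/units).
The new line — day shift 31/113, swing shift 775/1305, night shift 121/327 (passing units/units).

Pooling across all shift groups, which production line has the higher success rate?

Day shift: Line 2 707/2029 = 34.8%, the new line 31/113 = 27.4% → Line 2
Swing shift: Line 2 94/134 = 70.1%, the new line 775/1305 = 59.4% → Line 2
Night shift: Line 2 137/292 = 46.9%, the new line 121/327 = 37.0% → Line 2
Overall: Line 2 938/2455 = 38.2%, the new line 927/1745 = 53.1% → the new line
(Line 2 wins every shift group but the new line wins overall — Line 2's units skew toward the low-rate day shift group.)

the new line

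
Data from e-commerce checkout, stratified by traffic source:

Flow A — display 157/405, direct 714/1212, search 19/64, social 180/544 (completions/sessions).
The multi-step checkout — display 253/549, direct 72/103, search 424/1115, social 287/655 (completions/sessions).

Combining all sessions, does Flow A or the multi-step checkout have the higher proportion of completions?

Flow A

Display: Flow A 157/405 = 38.8%, the multi-step checkout 253/549 = 46.1% → the multi-step checkout
Direct: Flow A 714/1212 = 58.9%, the multi-step checkout 72/103 = 69.9% → the multi-step checkout
Search: Flow A 19/64 = 29.7%, the multi-step checkout 424/1115 = 38.0% → the multi-step checkout
Social: Flow A 180/544 = 33.1%, the multi-step checkout 287/655 = 43.8% → the multi-step checkout
Overall: Flow A 1070/2225 = 48.1%, the multi-step checkout 1036/2422 = 42.8% → Flow A
(The multi-step checkout wins every traffic group but Flow A wins overall — the multi-step checkout's sessions skew toward the low-rate search group.)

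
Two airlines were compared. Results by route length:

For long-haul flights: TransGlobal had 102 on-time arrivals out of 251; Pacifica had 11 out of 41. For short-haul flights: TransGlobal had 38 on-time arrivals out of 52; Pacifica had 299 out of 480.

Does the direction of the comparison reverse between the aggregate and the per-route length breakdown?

Long-haul: TransGlobal 102/251 = 40.6%, Pacifica 11/41 = 26.8% → TransGlobal
Short-haul: TransGlobal 38/52 = 73.1%, Pacifica 299/480 = 62.3% → TransGlobal
Overall: TransGlobal 140/303 = 46.2%, Pacifica 310/521 = 59.5% → Pacifica
TransGlobal wins each route group but Pacifica wins overall — the comparison reverses. TransGlobal's flights skew toward long-haul, which has a lower base rate.

Yes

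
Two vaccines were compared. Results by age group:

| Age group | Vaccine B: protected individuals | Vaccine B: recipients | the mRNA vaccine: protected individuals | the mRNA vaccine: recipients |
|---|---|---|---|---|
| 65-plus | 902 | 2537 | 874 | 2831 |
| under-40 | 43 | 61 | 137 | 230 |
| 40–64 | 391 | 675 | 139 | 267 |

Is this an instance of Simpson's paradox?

65-plus: Vaccine B 902/2537 = 35.6%, the mRNA vaccine 874/2831 = 30.9% → Vaccine B
Under-40: Vaccine B 43/61 = 70.5%, the mRNA vaccine 137/230 = 59.6% → Vaccine B
40–64: Vaccine B 391/675 = 57.9%, the mRNA vaccine 139/267 = 52.1% → Vaccine B
Overall: Vaccine B 1336/3273 = 40.8%, the mRNA vaccine 1150/3328 = 34.6% → Vaccine B
Vaccine B wins overall and in every age group — no reversal.

No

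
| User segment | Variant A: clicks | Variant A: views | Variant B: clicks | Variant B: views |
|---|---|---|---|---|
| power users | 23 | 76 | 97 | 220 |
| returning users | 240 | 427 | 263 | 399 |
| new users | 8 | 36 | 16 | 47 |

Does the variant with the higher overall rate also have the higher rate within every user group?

Power users: Variant A 23/76 = 30.3%, Variant B 97/220 = 44.1% → Variant B
Returning users: Variant A 240/427 = 56.2%, Variant B 263/399 = 65.9% → Variant B
New users: Variant A 8/36 = 22.2%, Variant B 16/47 = 34.0% → Variant B
Overall: Variant A 271/539 = 50.3%, Variant B 376/666 = 56.5% → Variant B
Variant B wins overall and in every user group — no reversal.

Yes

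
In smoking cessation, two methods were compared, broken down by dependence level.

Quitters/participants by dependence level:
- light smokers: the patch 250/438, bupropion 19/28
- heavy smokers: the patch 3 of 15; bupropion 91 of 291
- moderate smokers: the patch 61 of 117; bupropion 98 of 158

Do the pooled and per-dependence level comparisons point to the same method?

Light smokers: the patch 250/438 = 57.1%, bupropion 19/28 = 67.9% → bupropion
Heavy smokers: the patch 3/15 = 20.0%, bupropion 91/291 = 31.3% → bupropion
Moderate smokers: the patch 61/117 = 52.1%, bupropion 98/158 = 62.0% → bupropion
Overall: the patch 314/570 = 55.1%, bupropion 208/477 = 43.6% → the patch
Bupropion wins each dependence group but the patch wins overall — the comparison reverses. Bupropion's participants skew toward heavy smokers, which has a lower base rate.

No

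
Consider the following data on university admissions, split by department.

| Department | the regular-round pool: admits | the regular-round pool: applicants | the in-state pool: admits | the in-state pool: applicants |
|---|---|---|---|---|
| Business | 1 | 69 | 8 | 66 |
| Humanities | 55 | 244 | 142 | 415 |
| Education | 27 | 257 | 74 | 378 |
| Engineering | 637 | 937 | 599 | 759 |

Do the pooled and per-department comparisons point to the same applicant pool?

Business: the regular-round pool 1/69 = 1.4%, the in-state pool 8/66 = 12.1% → the in-state pool
Humanities: the regular-round pool 55/244 = 22.5%, the in-state pool 142/415 = 34.2% → the in-state pool
Education: the regular-round pool 27/257 = 10.5%, the in-state pool 74/378 = 19.6% → the in-state pool
Engineering: the regular-round pool 637/937 = 68.0%, the in-state pool 599/759 = 78.9% → the in-state pool
Overall: the regular-round pool 720/1507 = 47.8%, the in-state pool 823/1618 = 50.9% → the in-state pool
The in-state pool wins overall and in every department group — no reversal.

Yes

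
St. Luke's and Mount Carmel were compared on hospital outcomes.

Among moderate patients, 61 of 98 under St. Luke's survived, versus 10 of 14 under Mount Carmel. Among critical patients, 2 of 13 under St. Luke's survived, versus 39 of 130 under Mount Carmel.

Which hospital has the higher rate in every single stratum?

Mount Carmel

Moderate: St. Luke's 61/98 = 62.2%, Mount Carmel 10/14 = 71.4% → Mount Carmel
Critical: St. Luke's 2/13 = 15.4%, Mount Carmel 39/130 = 30.0% → Mount Carmel
Mount Carmel has the higher rate in both groups.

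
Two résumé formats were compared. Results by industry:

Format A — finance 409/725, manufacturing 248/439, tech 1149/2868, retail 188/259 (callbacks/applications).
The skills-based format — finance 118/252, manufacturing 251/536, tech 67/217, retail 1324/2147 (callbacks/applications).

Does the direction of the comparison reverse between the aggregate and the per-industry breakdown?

Yes

Finance: Format A 409/725 = 56.4%, the skills-based format 118/252 = 46.8% → Format A
Manufacturing: Format A 248/439 = 56.5%, the skills-based format 251/536 = 46.8% → Format A
Tech: Format A 1149/2868 = 40.1%, the skills-based format 67/217 = 30.9% → Format A
Retail: Format A 188/259 = 72.6%, the skills-based format 1324/2147 = 61.7% → Format A
Overall: Format A 1994/4291 = 46.5%, the skills-based format 1760/3152 = 55.8% → the skills-based format
Format A wins each industry group but the skills-based format wins overall — the comparison reverses. Format A's applications skew toward tech, which has a lower base rate.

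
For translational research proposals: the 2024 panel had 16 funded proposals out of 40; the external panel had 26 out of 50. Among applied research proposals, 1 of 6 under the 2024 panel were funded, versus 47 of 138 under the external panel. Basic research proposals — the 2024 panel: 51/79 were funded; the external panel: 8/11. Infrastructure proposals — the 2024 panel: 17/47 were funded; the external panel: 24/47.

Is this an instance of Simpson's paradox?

Yes

Translational research: the 2024 panel 16/40 = 40.0%, the external panel 26/50 = 52.0% → the external panel
Applied research: the 2024 panel 1/6 = 16.7%, the external panel 47/138 = 34.1% → the external panel
Basic research: the 2024 panel 51/79 = 64.6%, the external panel 8/11 = 72.7% → the external panel
Infrastructure: the 2024 panel 17/47 = 36.2%, the external panel 24/47 = 51.1% → the external panel
Overall: the 2024 panel 85/172 = 49.4%, the external panel 105/246 = 42.7% → the 2024 panel
The external panel wins each proposal group but the 2024 panel wins overall — the comparison reverses. The external panel's proposals skew toward applied research, which has a lower base rate.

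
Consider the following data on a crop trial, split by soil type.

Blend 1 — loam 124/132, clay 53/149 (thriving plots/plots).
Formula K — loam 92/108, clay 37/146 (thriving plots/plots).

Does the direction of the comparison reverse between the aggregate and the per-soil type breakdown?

No

Loam: Blend 1 124/132 = 93.9%, Formula K 92/108 = 85.2% → Blend 1
Clay: Blend 1 53/149 = 35.6%, Formula K 37/146 = 25.3% → Blend 1
Overall: Blend 1 177/281 = 63.0%, Formula K 129/254 = 50.8% → Blend 1
Blend 1 wins overall and in every soil group — no reversal.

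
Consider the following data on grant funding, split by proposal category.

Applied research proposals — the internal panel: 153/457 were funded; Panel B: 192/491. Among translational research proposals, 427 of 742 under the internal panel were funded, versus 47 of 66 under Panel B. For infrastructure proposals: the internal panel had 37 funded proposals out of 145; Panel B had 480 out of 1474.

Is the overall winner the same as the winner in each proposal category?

No

Applied research: the internal panel 153/457 = 33.5%, Panel B 192/491 = 39.1% → Panel B
Translational research: the internal panel 427/742 = 57.5%, Panel B 47/66 = 71.2% → Panel B
Infrastructure: the internal panel 37/145 = 25.5%, Panel B 480/1474 = 32.6% → Panel B
Overall: the internal panel 617/1344 = 45.9%, Panel B 719/2031 = 35.4% → the internal panel
Panel B wins each proposal group but the internal panel wins overall — the comparison reverses. Panel B's proposals skew toward infrastructure, which has a lower base rate.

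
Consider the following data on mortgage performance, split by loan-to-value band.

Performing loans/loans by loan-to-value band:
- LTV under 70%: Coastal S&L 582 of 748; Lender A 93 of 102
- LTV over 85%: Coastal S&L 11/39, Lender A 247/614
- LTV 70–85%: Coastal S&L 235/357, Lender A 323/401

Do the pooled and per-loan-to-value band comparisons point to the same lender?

LTV under 70%: Coastal S&L 582/748 = 77.8%, Lender A 93/102 = 91.2% → Lender A
LTV over 85%: Coastal S&L 11/39 = 28.2%, Lender A 247/614 = 40.2% → Lender A
LTV 70–85%: Coastal S&L 235/357 = 65.8%, Lender A 323/401 = 80.5% → Lender A
Overall: Coastal S&L 828/1144 = 72.4%, Lender A 663/1117 = 59.4% → Coastal S&L
Lender A wins each loan-to-value group but Coastal S&L wins overall — the comparison reverses. Lender A's loans skew toward LTV over 85%, which has a lower base rate.

No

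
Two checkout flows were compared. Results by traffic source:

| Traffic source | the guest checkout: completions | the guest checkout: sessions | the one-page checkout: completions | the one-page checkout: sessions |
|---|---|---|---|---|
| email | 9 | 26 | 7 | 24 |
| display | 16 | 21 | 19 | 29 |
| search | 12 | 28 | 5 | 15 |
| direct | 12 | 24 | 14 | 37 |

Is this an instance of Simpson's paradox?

Email: the guest checkout 9/26 = 34.6%, the one-page checkout 7/24 = 29.2% → the guest checkout
Display: the guest checkout 16/21 = 76.2%, the one-page checkout 19/29 = 65.5% → the guest checkout
Search: the guest checkout 12/28 = 42.9%, the one-page checkout 5/15 = 33.3% → the guest checkout
Direct: the guest checkout 12/24 = 50.0%, the one-page checkout 14/37 = 37.8% → the guest checkout
Overall: the guest checkout 49/99 = 49.5%, the one-page checkout 45/105 = 42.9% → the guest checkout
The guest checkout wins overall and in every traffic group — no reversal.

No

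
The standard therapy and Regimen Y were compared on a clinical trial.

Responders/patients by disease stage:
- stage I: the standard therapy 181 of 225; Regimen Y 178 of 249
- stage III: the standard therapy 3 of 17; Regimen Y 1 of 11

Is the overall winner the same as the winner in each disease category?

Stage I: the standard therapy 181/225 = 80.4%, Regimen Y 178/249 = 71.5% → the standard therapy
Stage III: the standard therapy 3/17 = 17.6%, Regimen Y 1/11 = 9.1% → the standard therapy
Overall: the standard therapy 184/242 = 76.0%, Regimen Y 179/260 = 68.8% → the standard therapy
The standard therapy wins overall and in every disease group — no reversal.

Yes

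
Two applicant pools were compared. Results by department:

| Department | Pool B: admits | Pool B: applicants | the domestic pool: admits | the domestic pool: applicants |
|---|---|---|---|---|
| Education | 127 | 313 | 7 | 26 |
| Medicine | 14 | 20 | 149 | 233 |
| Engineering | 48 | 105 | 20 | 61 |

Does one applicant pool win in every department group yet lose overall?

Yes

Education: Pool B 127/313 = 40.6%, the domestic pool 7/26 = 26.9% → Pool B
Medicine: Pool B 14/20 = 70.0%, the domestic pool 149/233 = 63.9% → Pool B
Engineering: Pool B 48/105 = 45.7%, the domestic pool 20/61 = 32.8% → Pool B
Overall: Pool B 189/438 = 43.2%, the domestic pool 176/320 = 55.0% → the domestic pool
Pool B wins each department group but the domestic pool wins overall — the comparison reverses. Pool B's applicants skew toward Education, which has a lower base rate.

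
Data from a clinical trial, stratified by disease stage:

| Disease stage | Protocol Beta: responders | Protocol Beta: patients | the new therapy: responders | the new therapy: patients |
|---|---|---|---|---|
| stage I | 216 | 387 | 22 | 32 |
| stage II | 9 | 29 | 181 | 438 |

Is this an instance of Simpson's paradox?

Yes

Stage I: Protocol Beta 216/387 = 55.8%, the new therapy 22/32 = 68.8% → the new therapy
Stage II: Protocol Beta 9/29 = 31.0%, the new therapy 181/438 = 41.3% → the new therapy
Overall: Protocol Beta 225/416 = 54.1%, the new therapy 203/470 = 43.2% → Protocol Beta
The new therapy wins each disease group but Protocol Beta wins overall — the comparison reverses. The new therapy's patients skew toward stage II, which has a lower base rate.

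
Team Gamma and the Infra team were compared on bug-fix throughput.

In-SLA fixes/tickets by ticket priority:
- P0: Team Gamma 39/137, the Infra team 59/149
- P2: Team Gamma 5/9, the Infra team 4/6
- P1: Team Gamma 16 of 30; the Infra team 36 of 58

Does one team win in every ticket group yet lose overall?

P0: Team Gamma 39/137 = 28.5%, the Infra team 59/149 = 39.6% → the Infra team
P2: Team Gamma 5/9 = 55.6%, the Infra team 4/6 = 66.7% → the Infra team
P1: Team Gamma 16/30 = 53.3%, the Infra team 36/58 = 62.1% → the Infra team
Overall: Team Gamma 60/176 = 34.1%, the Infra team 99/213 = 46.5% → the Infra team
The Infra team wins overall and in every ticket group — no reversal.

No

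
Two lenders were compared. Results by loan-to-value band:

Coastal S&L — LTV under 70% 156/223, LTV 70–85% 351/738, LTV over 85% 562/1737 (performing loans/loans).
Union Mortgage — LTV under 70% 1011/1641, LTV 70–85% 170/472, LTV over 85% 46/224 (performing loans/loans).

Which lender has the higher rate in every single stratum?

Coastal S&L

LTV under 70%: Coastal S&L 156/223 = 70.0%, Union Mortgage 1011/1641 = 61.6% → Coastal S&L
LTV 70–85%: Coastal S&L 351/738 = 47.6%, Union Mortgage 170/472 = 36.0% → Coastal S&L
LTV over 85%: Coastal S&L 562/1737 = 32.4%, Union Mortgage 46/224 = 20.5% → Coastal S&L
Coastal S&L has the higher rate in all 3 groups.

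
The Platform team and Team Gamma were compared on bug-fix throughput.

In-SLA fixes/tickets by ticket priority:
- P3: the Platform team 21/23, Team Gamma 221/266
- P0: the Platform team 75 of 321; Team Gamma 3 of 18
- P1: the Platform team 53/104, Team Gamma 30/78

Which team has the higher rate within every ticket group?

the Platform team

P3: the Platform team 21/23 = 91.3%, Team Gamma 221/266 = 83.1% → the Platform team
P0: the Platform team 75/321 = 23.4%, Team Gamma 3/18 = 16.7% → the Platform team
P1: the Platform team 53/104 = 51.0%, Team Gamma 30/78 = 38.5% → the Platform team
The Platform team has the higher rate in all 3 groups.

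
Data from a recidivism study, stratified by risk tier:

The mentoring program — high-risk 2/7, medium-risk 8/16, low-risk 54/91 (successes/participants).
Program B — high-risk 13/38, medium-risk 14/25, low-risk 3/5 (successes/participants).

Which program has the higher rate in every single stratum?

High-risk: the mentoring program 2/7 = 28.6%, Program B 13/38 = 34.2% → Program B
Medium-risk: the mentoring program 8/16 = 50.0%, Program B 14/25 = 56.0% → Program B
Low-risk: the mentoring program 54/91 = 59.3%, Program B 3/5 = 60.0% → Program B
Program B has the higher rate in all 3 groups.

Program B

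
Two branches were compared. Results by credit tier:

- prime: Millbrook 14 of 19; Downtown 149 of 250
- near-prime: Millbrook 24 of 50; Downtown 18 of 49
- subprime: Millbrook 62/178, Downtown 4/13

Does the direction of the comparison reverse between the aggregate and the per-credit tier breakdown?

Prime: Millbrook 14/19 = 73.7%, Downtown 149/250 = 59.6% → Millbrook
Near-prime: Millbrook 24/50 = 48.0%, Downtown 18/49 = 36.7% → Millbrook
Subprime: Millbrook 62/178 = 34.8%, Downtown 4/13 = 30.8% → Millbrook
Overall: Millbrook 100/247 = 40.5%, Downtown 171/312 = 54.8% → Downtown
Millbrook wins each credit group but Downtown wins overall — the comparison reverses. Millbrook's applications skew toward subprime, which has a lower base rate.

Yes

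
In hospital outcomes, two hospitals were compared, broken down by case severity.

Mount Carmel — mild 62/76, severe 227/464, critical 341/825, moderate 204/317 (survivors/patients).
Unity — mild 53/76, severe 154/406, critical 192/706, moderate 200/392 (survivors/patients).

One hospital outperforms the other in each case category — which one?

Mild: Mount Carmel 62/76 = 81.6%, Unity 53/76 = 69.7% → Mount Carmel
Severe: Mount Carmel 227/464 = 48.9%, Unity 154/406 = 37.9% → Mount Carmel
Critical: Mount Carmel 341/825 = 41.3%, Unity 192/706 = 27.2% → Mount Carmel
Moderate: Mount Carmel 204/317 = 64.4%, Unity 200/392 = 51.0% → Mount Carmel
Mount Carmel has the higher rate in all 4 groups.

Mount Carmel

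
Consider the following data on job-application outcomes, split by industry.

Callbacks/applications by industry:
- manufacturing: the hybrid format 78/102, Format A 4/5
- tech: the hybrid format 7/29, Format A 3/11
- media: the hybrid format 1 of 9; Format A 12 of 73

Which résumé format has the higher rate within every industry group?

Format A

Manufacturing: the hybrid format 78/102 = 76.5%, Format A 4/5 = 80.0% → Format A
Tech: the hybrid format 7/29 = 24.1%, Format A 3/11 = 27.3% → Format A
Media: the hybrid format 1/9 = 11.1%, Format A 12/73 = 16.4% → Format A
Format A has the higher rate in all 3 groups.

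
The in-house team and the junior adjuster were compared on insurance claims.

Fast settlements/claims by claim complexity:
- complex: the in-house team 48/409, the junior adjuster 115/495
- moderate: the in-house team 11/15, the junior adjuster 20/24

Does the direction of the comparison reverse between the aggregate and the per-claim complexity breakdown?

No

Complex: the in-house team 48/409 = 11.7%, the junior adjuster 115/495 = 23.2% → the junior adjuster
Moderate: the in-house team 11/15 = 73.3%, the junior adjuster 20/24 = 83.3% → the junior adjuster
Overall: the in-house team 59/424 = 13.9%, the junior adjuster 135/519 = 26.0% → the junior adjuster
The junior adjuster wins overall and in every claim group — no reversal.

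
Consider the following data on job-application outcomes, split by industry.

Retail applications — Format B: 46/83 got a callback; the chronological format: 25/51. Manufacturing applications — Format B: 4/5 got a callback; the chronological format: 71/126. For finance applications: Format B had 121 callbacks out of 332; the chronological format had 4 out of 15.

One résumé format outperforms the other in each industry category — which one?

Retail: Format B 46/83 = 55.4%, the chronological format 25/51 = 49.0% → Format B
Manufacturing: Format B 4/5 = 80.0%, the chronological format 71/126 = 56.3% → Format B
Finance: Format B 121/332 = 36.4%, the chronological format 4/15 = 26.7% → Format B
Format B has the higher rate in all 3 groups.

Format B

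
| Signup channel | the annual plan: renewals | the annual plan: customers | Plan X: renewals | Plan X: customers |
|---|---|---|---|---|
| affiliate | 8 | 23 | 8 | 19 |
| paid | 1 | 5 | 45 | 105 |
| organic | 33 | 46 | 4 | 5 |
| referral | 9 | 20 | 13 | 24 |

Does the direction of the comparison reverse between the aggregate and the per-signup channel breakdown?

Affiliate: the annual plan 8/23 = 34.8%, Plan X 8/19 = 42.1% → Plan X
Paid: the annual plan 1/5 = 20.0%, Plan X 45/105 = 42.9% → Plan X
Organic: the annual plan 33/46 = 71.7%, Plan X 4/5 = 80.0% → Plan X
Referral: the annual plan 9/20 = 45.0%, Plan X 13/24 = 54.2% → Plan X
Overall: the annual plan 51/94 = 54.3%, Plan X 70/153 = 45.8% → the annual plan
Plan X wins each signup group but the annual plan wins overall — the comparison reverses. Plan X's customers skew toward paid, which has a lower base rate.

Yes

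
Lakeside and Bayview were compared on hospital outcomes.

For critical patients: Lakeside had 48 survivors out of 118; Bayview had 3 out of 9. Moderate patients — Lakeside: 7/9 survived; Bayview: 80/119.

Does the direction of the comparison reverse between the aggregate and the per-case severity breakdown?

Yes

Critical: Lakeside 48/118 = 40.7%, Bayview 3/9 = 33.3% → Lakeside
Moderate: Lakeside 7/9 = 77.8%, Bayview 80/119 = 67.2% → Lakeside
Overall: Lakeside 55/127 = 43.3%, Bayview 83/128 = 64.8% → Bayview
Lakeside wins each case group but Bayview wins overall — the comparison reverses. Lakeside's patients skew toward critical, which has a lower base rate.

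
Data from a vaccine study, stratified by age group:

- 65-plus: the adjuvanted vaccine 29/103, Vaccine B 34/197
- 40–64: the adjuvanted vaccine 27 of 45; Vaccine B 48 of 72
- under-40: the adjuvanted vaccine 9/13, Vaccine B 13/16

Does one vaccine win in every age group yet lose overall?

No

65-plus: the adjuvanted vaccine 29/103 = 28.2%, Vaccine B 34/197 = 17.3% → the adjuvanted vaccine
40–64: the adjuvanted vaccine 27/45 = 60.0%, Vaccine B 48/72 = 66.7% → Vaccine B
Under-40: the adjuvanted vaccine 9/13 = 69.2%, Vaccine B 13/16 = 81.2% → Vaccine B
Overall: the adjuvanted vaccine 65/161 = 40.4%, Vaccine B 95/285 = 33.3% → the adjuvanted vaccine
Neither sweeps: the adjuvanted vaccine wins 1 of 3 groups, Vaccine B wins 2. The adjuvanted vaccine wins overall but not every group — no Simpson reversal.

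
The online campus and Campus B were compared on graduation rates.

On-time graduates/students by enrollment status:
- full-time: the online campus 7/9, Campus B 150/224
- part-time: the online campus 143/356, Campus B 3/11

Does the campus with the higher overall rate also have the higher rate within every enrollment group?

No

Full-time: the online campus 7/9 = 77.8%, Campus B 150/224 = 67.0% → the online campus
Part-time: the online campus 143/356 = 40.2%, Campus B 3/11 = 27.3% → the online campus
Overall: the online campus 150/365 = 41.1%, Campus B 153/235 = 65.1% → Campus B
The online campus wins each enrollment group but Campus B wins overall — the comparison reverses. The online campus's students skew toward part-time, which has a lower base rate.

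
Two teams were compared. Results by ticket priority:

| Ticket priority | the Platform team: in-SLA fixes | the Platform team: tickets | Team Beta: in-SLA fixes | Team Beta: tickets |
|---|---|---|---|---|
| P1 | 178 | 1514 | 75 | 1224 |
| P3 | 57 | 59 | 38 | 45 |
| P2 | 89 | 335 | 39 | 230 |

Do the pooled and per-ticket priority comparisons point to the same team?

P1: the Platform team 178/1514 = 11.8%, Team Beta 75/1224 = 6.1% → the Platform team
P3: the Platform team 57/59 = 96.6%, Team Beta 38/45 = 84.4% → the Platform team
P2: the Platform team 89/335 = 26.6%, Team Beta 39/230 = 17.0% → the Platform team
Overall: the Platform team 324/1908 = 17.0%, Team Beta 152/1499 = 10.1% → the Platform team
The Platform team wins overall and in every ticket group — no reversal.

Yes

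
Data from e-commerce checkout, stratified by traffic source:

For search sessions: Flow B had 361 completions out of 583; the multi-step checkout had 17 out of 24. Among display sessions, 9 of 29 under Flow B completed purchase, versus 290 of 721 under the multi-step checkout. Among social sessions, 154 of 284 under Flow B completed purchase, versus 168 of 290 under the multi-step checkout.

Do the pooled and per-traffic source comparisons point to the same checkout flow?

Search: Flow B 361/583 = 61.9%, the multi-step checkout 17/24 = 70.8% → the multi-step checkout
Display: Flow B 9/29 = 31.0%, the multi-step checkout 290/721 = 40.2% → the multi-step checkout
Social: Flow B 154/284 = 54.2%, the multi-step checkout 168/290 = 57.9% → the multi-step checkout
Overall: Flow B 524/896 = 58.5%, the multi-step checkout 475/1035 = 45.9% → Flow B
The multi-step checkout wins each traffic group but Flow B wins overall — the comparison reverses. The multi-step checkout's sessions skew toward display, which has a lower base rate.

No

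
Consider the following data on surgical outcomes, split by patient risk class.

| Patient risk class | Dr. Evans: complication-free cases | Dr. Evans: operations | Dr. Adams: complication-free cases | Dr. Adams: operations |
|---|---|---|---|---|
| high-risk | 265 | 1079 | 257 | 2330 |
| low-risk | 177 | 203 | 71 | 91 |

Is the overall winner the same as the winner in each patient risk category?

High-risk: Dr. Evans 265/1079 = 24.6%, Dr. Adams 257/2330 = 11.0% → Dr. Evans
Low-risk: Dr. Evans 177/203 = 87.2%, Dr. Adams 71/91 = 78.0% → Dr. Evans
Overall: Dr. Evans 442/1282 = 34.5%, Dr. Adams 328/2421 = 13.5% → Dr. Evans
Dr. Evans wins overall and in every patient risk group — no reversal.

Yes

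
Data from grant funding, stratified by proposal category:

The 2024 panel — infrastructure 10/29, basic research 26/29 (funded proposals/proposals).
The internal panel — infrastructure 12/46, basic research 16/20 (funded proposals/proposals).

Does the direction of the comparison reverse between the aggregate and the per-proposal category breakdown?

No

Infrastructure: the 2024 panel 10/29 = 34.5%, the internal panel 12/46 = 26.1% → the 2024 panel
Basic research: the 2024 panel 26/29 = 89.7%, the internal panel 16/20 = 80.0% → the 2024 panel
Overall: the 2024 panel 36/58 = 62.1%, the internal panel 28/66 = 42.4% → the 2024 panel
The 2024 panel wins overall and in every proposal group — no reversal.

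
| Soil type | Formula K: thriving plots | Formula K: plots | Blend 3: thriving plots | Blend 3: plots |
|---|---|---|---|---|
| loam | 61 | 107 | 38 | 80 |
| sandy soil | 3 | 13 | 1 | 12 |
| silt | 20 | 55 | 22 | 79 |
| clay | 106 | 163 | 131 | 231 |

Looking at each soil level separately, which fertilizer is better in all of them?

Loam: Formula K 61/107 = 57.0%, Blend 3 38/80 = 47.5% → Formula K
Sandy soil: Formula K 3/13 = 23.1%, Blend 3 1/12 = 8.3% → Formula K
Silt: Formula K 20/55 = 36.4%, Blend 3 22/79 = 27.8% → Formula K
Clay: Formula K 106/163 = 65.0%, Blend 3 131/231 = 56.7% → Formula K
Formula K has the higher rate in all 4 groups.

Formula K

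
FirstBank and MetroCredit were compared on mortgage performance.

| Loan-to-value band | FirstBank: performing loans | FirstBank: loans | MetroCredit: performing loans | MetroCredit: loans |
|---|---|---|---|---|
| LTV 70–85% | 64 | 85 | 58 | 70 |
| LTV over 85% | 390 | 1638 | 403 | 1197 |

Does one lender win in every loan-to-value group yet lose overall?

LTV 70–85%: FirstBank 64/85 = 75.3%, MetroCredit 58/70 = 82.9% → MetroCredit
LTV over 85%: FirstBank 390/1638 = 23.8%, MetroCredit 403/1197 = 33.7% → MetroCredit
Overall: FirstBank 454/1723 = 26.3%, MetroCredit 461/1267 = 36.4% → MetroCredit
MetroCredit wins overall and in every loan-to-value group — no reversal.

No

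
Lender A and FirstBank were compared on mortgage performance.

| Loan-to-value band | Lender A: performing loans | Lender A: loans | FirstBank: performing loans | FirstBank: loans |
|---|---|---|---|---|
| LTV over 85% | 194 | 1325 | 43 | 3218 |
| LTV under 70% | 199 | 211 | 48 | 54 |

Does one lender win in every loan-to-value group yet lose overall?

No

LTV over 85%: Lender A 194/1325 = 14.6%, FirstBank 43/3218 = 1.3% → Lender A
LTV under 70%: Lender A 199/211 = 94.3%, FirstBank 48/54 = 88.9% → Lender A
Overall: Lender A 393/1536 = 25.6%, FirstBank 91/3272 = 2.8% → Lender A
Lender A wins overall and in every loan-to-value group — no reversal.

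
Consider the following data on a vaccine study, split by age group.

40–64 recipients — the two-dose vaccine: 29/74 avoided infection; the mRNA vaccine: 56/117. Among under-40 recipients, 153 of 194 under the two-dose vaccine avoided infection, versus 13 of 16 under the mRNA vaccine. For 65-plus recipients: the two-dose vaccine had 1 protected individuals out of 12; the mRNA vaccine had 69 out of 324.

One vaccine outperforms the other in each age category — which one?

the mRNA vaccine

40–64: the two-dose vaccine 29/74 = 39.2%, the mRNA vaccine 56/117 = 47.9% → the mRNA vaccine
Under-40: the two-dose vaccine 153/194 = 78.9%, the mRNA vaccine 13/16 = 81.2% → the mRNA vaccine
65-plus: the two-dose vaccine 1/12 = 8.3%, the mRNA vaccine 69/324 = 21.3% → the mRNA vaccine
The mRNA vaccine has the higher rate in all 3 groups.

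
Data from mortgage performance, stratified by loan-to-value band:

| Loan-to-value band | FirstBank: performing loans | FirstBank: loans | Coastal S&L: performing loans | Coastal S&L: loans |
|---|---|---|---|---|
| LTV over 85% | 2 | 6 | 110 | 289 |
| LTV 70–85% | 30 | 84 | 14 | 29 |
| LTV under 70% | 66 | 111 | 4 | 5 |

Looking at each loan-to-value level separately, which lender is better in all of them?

LTV over 85%: FirstBank 2/6 = 33.3%, Coastal S&L 110/289 = 38.1% → Coastal S&L
LTV 70–85%: FirstBank 30/84 = 35.7%, Coastal S&L 14/29 = 48.3% → Coastal S&L
LTV under 70%: FirstBank 66/111 = 59.5%, Coastal S&L 4/5 = 80.0% → Coastal S&L
Coastal S&L has the higher rate in all 3 groups.

Coastal S&L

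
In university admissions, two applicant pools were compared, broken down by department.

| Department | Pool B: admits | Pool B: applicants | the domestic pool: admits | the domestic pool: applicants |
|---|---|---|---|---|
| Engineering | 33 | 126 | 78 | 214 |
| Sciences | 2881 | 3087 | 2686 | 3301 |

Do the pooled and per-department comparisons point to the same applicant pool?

Engineering: Pool B 33/126 = 26.2%, the domestic pool 78/214 = 36.4% → the domestic pool
Sciences: Pool B 2881/3087 = 93.3%, the domestic pool 2686/3301 = 81.4% → Pool B
Overall: Pool B 2914/3213 = 90.7%, the domestic pool 2764/3515 = 78.6% → Pool B
Neither sweeps: Pool B wins 1 of 2 groups, the domestic pool wins 1. Pool B wins overall but not every group — no Simpson reversal.

No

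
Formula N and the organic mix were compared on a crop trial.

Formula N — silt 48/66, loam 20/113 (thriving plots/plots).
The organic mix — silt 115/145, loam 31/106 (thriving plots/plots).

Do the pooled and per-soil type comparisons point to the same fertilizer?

Silt: Formula N 48/66 = 72.7%, the organic mix 115/145 = 79.3% → the organic mix
Loam: Formula N 20/113 = 17.7%, the organic mix 31/106 = 29.2% → the organic mix
Overall: Formula N 68/179 = 38.0%, the organic mix 146/251 = 58.2% → the organic mix
The organic mix wins overall and in every soil group — no reversal.

Yes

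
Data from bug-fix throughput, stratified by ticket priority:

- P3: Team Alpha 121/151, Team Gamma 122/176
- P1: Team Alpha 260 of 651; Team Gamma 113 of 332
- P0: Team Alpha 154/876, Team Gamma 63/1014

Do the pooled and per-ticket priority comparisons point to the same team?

P3: Team Alpha 121/151 = 80.1%, Team Gamma 122/176 = 69.3% → Team Alpha
P1: Team Alpha 260/651 = 39.9%, Team Gamma 113/332 = 34.0% → Team Alpha
P0: Team Alpha 154/876 = 17.6%, Team Gamma 63/1014 = 6.2% → Team Alpha
Overall: Team Alpha 535/1678 = 31.9%, Team Gamma 298/1522 = 19.6% → Team Alpha
Team Alpha wins overall and in every ticket group — no reversal.

Yes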